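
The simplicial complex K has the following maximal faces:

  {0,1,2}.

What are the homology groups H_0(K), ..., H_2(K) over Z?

H_0 ≅ Z,  H_1 = 0,  H_2 = 0.

K has 3 vertices, 3 edges, 1 triangle.
rank ∂_0 = 0, rank ∂_1 = 2 ⇒ b_0 = 3 − 0 − 2 = 1; all invariant factors of ∂_1 are 1 so no torsion. So H_0 = Z.
rank ∂_1 = 2, rank ∂_2 = 1 ⇒ b_1 = 3 − 2 − 1 = 0; all invariant factors of ∂_2 are 1 so no torsion. So H_1 = 0.
rank ∂_2 = 1, rank ∂_3 = 0 ⇒ b_2 = 1 − 1 − 0 = 0. So H_2 = 0.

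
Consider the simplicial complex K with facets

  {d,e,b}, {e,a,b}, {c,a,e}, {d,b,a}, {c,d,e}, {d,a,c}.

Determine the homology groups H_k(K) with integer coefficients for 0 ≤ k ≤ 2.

Take the total order a < b < c < d < e on the vertex set. Then K (dimension 2) consists of the simplices:

  0-simplices (5): a, b, c, d, e
  1-simplices (9): ab, ac, ad, ae, bd, be, cd, ce, de
  2-simplices (6): abd, abe, acd, ace, bde, cde

Hence C_0 ≅ Z^5, C_1 ≅ Z^9, C_2 ≅ Z^6.

∂_1: C_1 → C_0 is given by ∂[p,q] = [q] − [p].
As a 5×9 matrix over Z this has rank 4, with invariant factors (1,1,1,1).

∂_2: C_2 → C_1 sends each 2-simplex [p,q,r] to [q,r] − [p,r] + [p,q]. For instance
  ∂abd = bd − ad + ab,
  ∂cde = de − ce + cd.
This gives a 9×6 integer matrix of rank 5; reducing to Smith normal form yields diagonal entries (1,1,1,1,1).

Reading off H_k = ker ∂_k / im ∂_{k+1}:

  H_0: rank C_0 − rank ∂_1 = 5 − 4 = 1, and the invariant factors of ∂_1 are all 1, so H_0 = Z.
  H_1: rank ker ∂_1 − rank ∂_2 = (9 − 4) − 5 = 0, and the invariant factors of ∂_2 are all 1, so H_1 = 0.
  H_2: rank ker ∂_2 − rank ∂_3 = (6 − 5) − 0 = 1, and there is no ∂_3, so H_2 = Z.

As a check, the Euler characteristic is 5 − 9 + 6 = 2, which agrees with 1 − 0 + 1 = 2.

H_0 ≅ Z,  H_1 = 0,  H_2 ≅ Z.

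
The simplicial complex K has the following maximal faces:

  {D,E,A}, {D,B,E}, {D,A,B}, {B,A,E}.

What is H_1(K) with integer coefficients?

H_1 = 0.

We work with the vertex ordering A < B < D < E. The simplices of K, each written with vertices in increasing order, are:

  0-simplices (4): A, B, D, E
  1-simplices (6): AB, AD, AE, BD, BE, DE
  2-simplices (4): ABD, ABE, ADE, BDE

Hence C_0 ≅ Z^4, C_1 ≅ Z^6, C_2 ≅ Z^4.

∂_1: C_1 → C_0 is given by ∂[p,q] = [q] − [p]. For instance
  ∂AE = E − A.
This gives a 4×6 integer matrix of rank 3; reducing to Smith normal form yields diagonal entries (1,1,1).

The boundary map ∂_2: C_2 → C_1 acts by ∂[p,q,r] = [q,r] − [p,r] + [p,q]. For instance
  ∂ABE = BE − AE + AB,
  ∂BDE = DE − BE + BD.
As a 6×4 matrix over Z this has rank 3, with invariant factors (1,1,1).

Computing H_k = (kernel of ∂_k) / (image of ∂_{k+1}):

  H_1: rank ker ∂_1 − rank ∂_2 = (6 − 3) − 3 = 0, and the invariant factors of ∂_2 are all 1, so H_1 ≅ 0.

(K is a triangulation of the 2-sphere S^2.)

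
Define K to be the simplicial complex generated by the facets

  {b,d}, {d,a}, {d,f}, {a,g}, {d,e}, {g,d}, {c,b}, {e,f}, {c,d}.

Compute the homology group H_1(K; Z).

H_1 = Z^3.

We work with the vertex ordering a < b < c < d < e < f < g. The simplices of K, each written with vertices in increasing order, are:

  0-simplices (7): a, b, c, d, e, f, g
  1-simplices (9): ad, ag, bc, bd, cd, de, df, dg, ef

giving chain groups C_0 ≅ Z^7, C_1 ≅ Z^9.

The boundary map ∂_1: C_1 → C_0 is given by ∂[p,q] = [q] − [p].
The 7×9 boundary matrix has rank 6 and Smith normal form diag(1,1,1,1,1,1).

From H_k ≅ ker(∂_k) / im(∂_{k+1}) we obtain:

  H_1: rank ker ∂_1 − rank ∂_2 = (9 − 6) − 0 = 3, and there is no ∂_2, so H_1 = Z^3.

(K is a triangulation of a wedge of 3 circles.)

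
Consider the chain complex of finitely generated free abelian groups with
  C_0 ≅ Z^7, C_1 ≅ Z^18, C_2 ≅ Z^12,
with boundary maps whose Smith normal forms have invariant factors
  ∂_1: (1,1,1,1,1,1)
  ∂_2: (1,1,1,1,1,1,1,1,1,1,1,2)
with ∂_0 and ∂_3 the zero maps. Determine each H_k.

H_0: b_0 = 7 − 0 − 6 = 1; torsion from ∂_1 factors > 1: none. So H_0 = Z.
H_1: b_1 = 18 − 6 − 12 = 0; torsion from ∂_2 factors > 1: [2]. So H_1 = Z_2.
H_2: b_2 = 12 − 12 − 0 = 0; torsion from ∂_3 factors > 1: none. So H_2 = 0.

H_0 = Z,  H_1 = Z_2,  H_2 = 0.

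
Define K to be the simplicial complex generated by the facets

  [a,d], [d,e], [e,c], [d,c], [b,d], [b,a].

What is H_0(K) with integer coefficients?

H_0 ≅ Z.

K has 5 vertices, 6 edges.
rank ∂_0 = 0, rank ∂_1 = 4 ⇒ b_0 = 5 − 0 − 4 = 1; all invariant factors of ∂_1 are 1 so no torsion. So H_0 = Z.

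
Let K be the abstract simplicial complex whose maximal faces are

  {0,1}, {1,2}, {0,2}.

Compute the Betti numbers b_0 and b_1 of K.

Order the vertices as 0 < 1 < 2. Listing each simplex with vertices in this order, K has dimension 1 with simplices:

  0-simplices (3): [0], [1], [2]
  1-simplices (3): [0,1], [0,2], [1,2]

Hence C_0 ≅ Z^3, C_1 ≅ Z^3.

∂_1: C_1 → C_0 sends each edge [p,q] (with p < q) to q − p. For instance
  ∂[1,2] = [2] − [1].
The resulting 3×3 matrix has rank 2, and its Smith normal form has invariant factors (1,1).

Computing H_k = (kernel of ∂_k) / (image of ∂_{k+1}):

  H_0: rank C_0 − rank ∂_1 = 3 − 2 = 1, and the invariant factors of ∂_1 are all 1, so H_0 ≅ Z.
  H_1: rank ker ∂_1 − rank ∂_2 = (3 − 2) − 0 = 1, and there is no ∂_2, so H_1 ≅ Z.

(K is a triangulation of the circle S^1.)

Hence the Betti numbers are b_0 = 1, b_1 = 1.

b_0 = 1, b_1 = 1.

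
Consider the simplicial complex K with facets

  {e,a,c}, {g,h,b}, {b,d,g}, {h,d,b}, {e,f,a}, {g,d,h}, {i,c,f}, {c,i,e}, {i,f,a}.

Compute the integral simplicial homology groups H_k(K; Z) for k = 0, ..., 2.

H_0 ≅ Z^2,  H_1 ≅ Z,  H_2 ≅ Z.

We work with the vertex ordering a < b < c < d < e < f < g < h < i. The simplices of K, each written with vertices in increasing order, are:

  0-simplices (9): a, b, c, d, e, f, g, h, i
  1-simplices (16): ac, ae, af, ai, bd, bg, bh, ce, cf, ci, dg, dh, ef, ei, fi, gh
  2-simplices (9): ace, aef, afi, bdg, bdh, bgh, cei, cfi, dgh

Hence C_0 ≅ Z^9, C_1 ≅ Z^16, C_2 ≅ Z^9.

∂_1: C_1 → C_0 maps an edge to its endpoints' difference, ∂[p,q] = q − p. For instance
  ∂ac = c − a.
The resulting 9×16 matrix has rank 7, and its Smith normal form has invariant factors (1,1,1,1,1,1,1).

∂_2: C_2 → C_1 acts by ∂[p,q,r] = [q,r] − [p,r] + [p,q]. For instance
  ∂aef = ef − af + ae,
  ∂dgh = gh − dh + dg.
As a 16×9 matrix over Z this has rank 8, with invariant factors (1,1,1,1,1,1,1,1).

Reading off H_k = ker ∂_k / im ∂_{k+1}:

  H_0: rank C_0 − rank ∂_1 = 9 − 7 = 2, and the invariant factors of ∂_1 are all 1, so H_0 = Z^2.
  H_1: rank ker ∂_1 − rank ∂_2 = (16 − 7) − 8 = 1, and the invariant factors of ∂_2 are all 1, so H_1 = Z.
  H_2: rank ker ∂_2 − rank ∂_3 = (9 − 8) − 0 = 1, and there is no ∂_3, so H_2 = Z.

(K is a triangulation of the disjoint union of the Möbius band and the 2-sphere S^2.)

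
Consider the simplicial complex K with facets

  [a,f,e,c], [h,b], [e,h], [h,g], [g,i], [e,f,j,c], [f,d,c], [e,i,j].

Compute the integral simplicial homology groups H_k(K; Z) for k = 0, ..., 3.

Take the total order a < b < c < d < e < f < g < h < i < j on the vertex set. Then K (dimension 3) consists of the simplices:

  0-simplices (10): a, b, c, d, e, f, g, h, i, j
  1-simplices (17): ac, ae, af, bh, cd, ce, cf, cj, df, ef, eh, ei, ej, fj, gh, gi, ij
  2-simplices (9): ace, acf, aef, cdf, cef, cej, cfj, efj, eij
  3-simplices (2): acef, cefj

giving chain groups C_0 ≅ Z^10, C_1 ≅ Z^17, C_2 ≅ Z^9, C_3 ≅ Z^2.

Boundary ∂_1: C_1 → C_0 is given by ∂[p,q] = [q] − [p]. For instance
  ∂cf = f − c.
This gives a 10×17 integer matrix of rank 9; reducing to Smith normal form yields diagonal entries (1,1,1,1,1,1,1,1,1).

The boundary map ∂_2: C_2 → C_1 sends each 2-simplex [p,q,r] to [q,r] − [p,r] + [p,q]. For instance
  ∂cdf = df − cf + cd,
  ∂cfj = fj − cj + cf.
The resulting 17×9 matrix has rank 7, and its Smith normal form has invariant factors (1,1,1,1,1,1,1).

The boundary map ∂_3: C_3 → C_2 sends each 3-simplex σ to the alternating sum Σ_i (−1)^i (σ with its i-th vertex removed). For instance
  ∂acef = cef − aef + acf − ace,
  ∂cefj = efj − cfj + cej − cef.
As a 9×2 matrix over Z this has rank 2, with invariant factors (1,1).

Computing H_k = (kernel of ∂_k) / (image of ∂_{k+1}):

  H_0: rank C_0 − rank ∂_1 = 10 − 9 = 1, and the invariant factors of ∂_1 are all 1, so H_0 ≅ Z.
  H_1: rank ker ∂_1 − rank ∂_2 = (17 − 9) − 7 = 1, and the invariant factors of ∂_2 are all 1, so H_1 ≅ Z.
  H_2: rank ker ∂_2 − rank ∂_3 = (9 − 7) − 2 = 0, and the invariant factors of ∂_3 are all 1, so H_2 ≅ 0.
  H_3: rank ker ∂_3 − rank ∂_4 = (2 − 2) − 0 = 0, and there is no ∂_4, so H_3 ≅ 0.

H_0 = Z,  H_1 = Z,  H_2 = 0,  H_3 = 0.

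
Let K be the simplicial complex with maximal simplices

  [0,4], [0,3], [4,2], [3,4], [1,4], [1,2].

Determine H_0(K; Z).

H_0 = Z.

Fix the vertex order 0 < 1 < 2 < 3 < 4 and write every simplex with vertices in increasing order. Then dim K = 1 and the simplices of K are:

  0-simplices (5): [0], [1], [2], [3], [4]
  1-simplices (6): [0,3], [0,4], [1,2], [1,4], [2,4], [3,4]

so the chain groups are C_0 ≅ Z^5, C_1 ≅ Z^6.

∂_1: C_1 → C_0 maps an edge to its endpoints' difference, ∂[p,q] = q − p. For instance
  ∂[3,4] = [4] − [3].
This gives a 5×6 integer matrix of rank 4; reducing to Smith normal form yields diagonal entries (1,1,1,1).

Now H_k = ker ∂_k / im ∂_{k+1}, so:

  H_0: rank C_0 − rank ∂_1 = 5 − 4 = 1, and the invariant factors of ∂_1 are all 1, so H_0 ≅ Z.

(K is a triangulation of a wedge of 2 circles.)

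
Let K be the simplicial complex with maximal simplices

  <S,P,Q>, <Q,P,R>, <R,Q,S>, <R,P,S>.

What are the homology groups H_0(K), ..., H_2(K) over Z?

H_0 ≅ Z,  H_1 = 0,  H_2 ≅ Z.

Order the vertices as P < Q < R < S. Listing each simplex with vertices in this order, K has dimension 2 with simplices:

  0-simplices (4): P, Q, R, S
  1-simplices (6): PQ, PR, PS, QR, QS, RS
  2-simplices (4): PQR, PQS, PRS, QRS

giving chain groups C_0 ≅ Z^4, C_1 ≅ Z^6, C_2 ≅ Z^4.

Boundary ∂_1: C_1 → C_0 sends each edge [p,q] (with p < q) to q − p. For instance
  ∂QS = S − Q.
As a 4×6 matrix over Z this has rank 3, with invariant factors (1,1,1).

The boundary map ∂_2: C_2 → C_1 acts by ∂[p,q,r] = [q,r] − [p,r] + [p,q]. For instance
  ∂PRS = RS − PS + PR,
  ∂PQS = QS − PS + PQ.
As a 6×4 matrix over Z this has rank 3, with invariant factors (1,1,1).

Computing H_k = (kernel of ∂_k) / (image of ∂_{k+1}):

  H_0: rank C_0 − rank ∂_1 = 4 − 3 = 1, and the invariant factors of ∂_1 are all 1, so H_0 ≅ Z.
  H_1: rank ker ∂_1 − rank ∂_2 = (6 − 3) − 3 = 0, and the invariant factors of ∂_2 are all 1, so H_1 ≅ 0.
  H_2: rank ker ∂_2 − rank ∂_3 = (4 − 3) − 0 = 1, and there is no ∂_3, so H_2 ≅ Z.

As a check, the Euler characteristic is 4 − 6 + 4 = 2, which agrees with 1 − 0 + 1 = 2.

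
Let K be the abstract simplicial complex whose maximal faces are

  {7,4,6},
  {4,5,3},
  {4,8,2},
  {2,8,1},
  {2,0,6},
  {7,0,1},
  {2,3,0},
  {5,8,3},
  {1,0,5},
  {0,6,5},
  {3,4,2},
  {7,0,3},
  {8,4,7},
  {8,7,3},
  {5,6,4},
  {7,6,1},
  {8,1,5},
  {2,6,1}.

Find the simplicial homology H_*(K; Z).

H_0 ≅ Z,  H_1 ≅ Z ⊕ Z/2,  H_2 = 0.

Order the vertices as 0 < 1 < 2 < 3 < 4 < 5 < 6 < 7 < 8. Listing each simplex with vertices in this order, K has dimension 2 with simplices:

  0-simplices (9): [0], [1], [2], [3], [4], [5], [6], [7], [8]
  1-simplices (27): (27 of them)
  2-simplices (18): [0,1,5], [0,1,7], [0,2,3], [0,2,6], [0,3,7], [0,5,6], [1,2,6], [1,2,8], [1,5,8], [1,6,7], [2,3,4], [2,4,8], [3,4,5], [3,5,8], [3,7,8], [4,5,6], [4,6,7], [4,7,8]

Hence C_0 ≅ Z^9, C_1 ≅ Z^27, C_2 ≅ Z^18.

∂_1: C_1 → C_0 sends each edge [p,q] (with p < q) to q − p. For instance
  ∂[3,5] = [5] − [3].
As a 9×27 matrix over Z this has rank 8, with invariant factors (1,1,1,1,1,1,1,1).

∂_2: C_2 → C_1 maps a triangle to the signed sum of its edges. For instance
  ∂[3,7,8] = [7,8] − [3,8] + [3,7],
  ∂[4,7,8] = [7,8] − [4,8] + [4,7].
The 27×18 boundary matrix has rank 18 and Smith normal form diag(1,1,1,1,1,1,1,1,1,1,1,1,1,1,1,1,1,2).

Computing H_k = (kernel of ∂_k) / (image of ∂_{k+1}):

  H_0: rank C_0 − rank ∂_1 = 9 − 8 = 1, and the invariant factors of ∂_1 are all 1, so H_0 ≅ Z.
  H_1: rank ker ∂_1 − rank ∂_2 = (27 − 8) − 18 = 1, and ∂_2 has invariant factor 2 > 1, so H_1 ≅ Z ⊕ Z/2.
  H_2: rank ker ∂_2 − rank ∂_3 = (18 − 18) − 0 = 0, and there is no ∂_3, so H_2 ≅ 0.

As a check, the Euler characteristic is 9 − 27 + 18 = 0, which agrees with 1 − 1 + 0 = 0.
(K is a triangulation of the Klein bottle.)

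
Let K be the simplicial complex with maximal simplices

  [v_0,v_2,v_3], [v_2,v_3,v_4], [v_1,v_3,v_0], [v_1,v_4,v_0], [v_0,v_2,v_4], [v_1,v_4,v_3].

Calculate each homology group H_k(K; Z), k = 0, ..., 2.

Fix the vertex order v_0 < v_1 < v_2 < v_3 < v_4 and write every simplex with vertices in increasing order. Then dim K = 2 and the simplices of K are:

  0-simplices (5): [v_0], [v_1], [v_2], [v_3], [v_4]
  1-simplices (9): [v_0,v_1], [v_0,v_2], [v_0,v_3], [v_0,v_4], [v_1,v_3], [v_1,v_4], [v_2,v_3], [v_2,v_4], [v_3,v_4]
  2-simplices (6): [v_0,v_1,v_3], [v_0,v_1,v_4], [v_0,v_2,v_3], [v_0,v_2,v_4], [v_1,v_3,v_4], [v_2,v_3,v_4]

giving chain groups C_0 ≅ Z^5, C_1 ≅ Z^9, C_2 ≅ Z^6.

Boundary ∂_1: C_1 → C_0 sends each edge [p,q] (with p < q) to q − p.
The resulting 5×9 matrix has rank 4, and its Smith normal form has invariant factors (1,1,1,1).

Boundary ∂_2: C_2 → C_1 acts by ∂[p,q,r] = [q,r] − [p,r] + [p,q]. For instance
  ∂[v_2,v_3,v_4] = [v_3,v_4] − [v_2,v_4] + [v_2,v_3],
  ∂[v_0,v_2,v_3] = [v_2,v_3] − [v_0,v_3] + [v_0,v_2].
This gives a 9×6 integer matrix of rank 5; reducing to Smith normal form yields diagonal entries (1,1,1,1,1).

From H_k ≅ ker(∂_k) / im(∂_{k+1}) we obtain:

  H_0: rank C_0 − rank ∂_1 = 5 − 4 = 1, and the invariant factors of ∂_1 are all 1, so H_0 = Z.
  H_1: rank ker ∂_1 − rank ∂_2 = (9 − 4) − 5 = 0, and the invariant factors of ∂_2 are all 1, so H_1 = 0.
  H_2: rank ker ∂_2 − rank ∂_3 = (6 − 5) − 0 = 1, and there is no ∂_3, so H_2 = Z.

As a check, the Euler characteristic is 5 − 9 + 6 = 2, which agrees with 1 − 0 + 1 = 2.
(K is a triangulation of the 2-sphere S^2.)

H_0 = Z,  H_1 = 0,  H_2 = Z.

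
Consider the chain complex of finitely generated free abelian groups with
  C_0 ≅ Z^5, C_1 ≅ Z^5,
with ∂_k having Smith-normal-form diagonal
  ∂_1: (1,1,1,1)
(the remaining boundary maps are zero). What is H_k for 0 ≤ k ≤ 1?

H_0: b_0 = 5 − 0 − 4 = 1; torsion from ∂_1 factors > 1: none. So H_0 ≅ Z.
H_1: b_1 = 5 − 4 − 0 = 1; torsion from ∂_2 factors > 1: none. So H_1 ≅ Z.

H_0 ≅ Z,  H_1 ≅ Z.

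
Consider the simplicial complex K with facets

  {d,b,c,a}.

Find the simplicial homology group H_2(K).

H_2 = 0.

We work with the vertex ordering a < b < c < d. The simplices of K, each written with vertices in increasing order, are:

  0-simplices (4): a, b, c, d
  1-simplices (6): ab, ac, ad, bc, bd, cd
  2-simplices (4): abc, abd, acd, bcd
  3-simplices (1): abcd

so the chain groups are C_0 ≅ Z^4, C_1 ≅ Z^6, C_2 ≅ Z^4, C_3 ≅ Z^1.

The boundary map ∂_1: C_1 → C_0 maps an edge to its endpoints' difference, ∂[p,q] = q − p. For instance
  ∂bd = d − b.
As a 4×6 matrix over Z this has rank 3, with invariant factors (1,1,1).

Boundary ∂_2: C_2 → C_1 maps a triangle to the signed sum of its edges. For instance
  ∂bcd = cd − bd + bc,
  ∂abd = bd − ad + ab.
As a 6×4 matrix over Z this has rank 3, with invariant factors (1,1,1).

∂_3: C_3 → C_2 sends each 3-simplex σ to the alternating sum Σ_i (−1)^i (σ with its i-th vertex removed). For instance
  ∂abcd = bcd − acd + abd − abc.
As a 4×1 matrix over Z this has rank 1, with invariant factors (1).

From H_k ≅ ker(∂_k) / im(∂_{k+1}) we obtain:

  H_2: rank ker ∂_2 − rank ∂_3 = (4 − 3) − 1 = 0, and the invariant factors of ∂_3 are all 1, so H_2 = 0.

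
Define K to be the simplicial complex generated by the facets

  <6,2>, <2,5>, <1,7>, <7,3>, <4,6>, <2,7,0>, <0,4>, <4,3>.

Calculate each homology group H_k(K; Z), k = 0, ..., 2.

H_0 = Z,  H_1 = Z^2,  H_2 = 0.

K has 8 vertices, 10 edges, 1 triangle.
rank ∂_0 = 0, rank ∂_1 = 7 ⇒ b_0 = 8 − 0 − 7 = 1; all invariant factors of ∂_1 are 1 so no torsion. So H_0 ≅ Z.
rank ∂_1 = 7, rank ∂_2 = 1 ⇒ b_1 = 10 − 7 − 1 = 2; all invariant factors of ∂_2 are 1 so no torsion. So H_1 ≅ Z^2.
rank ∂_2 = 1, rank ∂_3 = 0 ⇒ b_2 = 1 − 1 − 0 = 0. So H_2 ≅ 0.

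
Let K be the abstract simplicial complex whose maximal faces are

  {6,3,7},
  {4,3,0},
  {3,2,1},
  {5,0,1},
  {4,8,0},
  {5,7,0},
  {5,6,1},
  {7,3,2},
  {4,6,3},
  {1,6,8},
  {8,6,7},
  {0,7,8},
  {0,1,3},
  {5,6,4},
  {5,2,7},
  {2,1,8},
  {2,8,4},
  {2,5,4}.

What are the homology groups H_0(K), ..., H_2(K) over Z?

Fix the vertex order 0 < 1 < 2 < 3 < 4 < 5 < 6 < 7 < 8 and write every simplex with vertices in increasing order. Then dim K = 2 and the simplices of K are:

  0-simplices (9): [0], [1], [2], [3], [4], [5], [6], [7], [8]
  1-simplices (27): (27 of them)
  2-simplices (18): [0,1,3], [0,1,5], [0,3,4], [0,4,8], [0,5,7], [0,7,8], [1,2,3], [1,2,8], [1,5,6], [1,6,8], [2,3,7], [2,4,5], [2,4,8], [2,5,7], [3,4,6], [3,6,7], [4,5,6], [6,7,8]

giving chain groups C_0 ≅ Z^9, C_1 ≅ Z^27, C_2 ≅ Z^18.

∂_1: C_1 → C_0 is given by ∂[p,q] = [q] − [p].
As a 9×27 matrix over Z this has rank 8, with invariant factors (1,1,1,1,1,1,1,1).

Boundary ∂_2: C_2 → C_1 acts by ∂[p,q,r] = [q,r] − [p,r] + [p,q]. For instance
  ∂[3,4,6] = [4,6] − [3,6] + [3,4],
  ∂[2,5,7] = [5,7] − [2,7] + [2,5].
As a 27×18 matrix over Z this has rank 17, with invariant factors (1,1,1,1,1,1,1,1,1,1,1,1,1,1,1,1,1).

Now H_k = ker ∂_k / im ∂_{k+1}, so:

  H_0: rank C_0 − rank ∂_1 = 9 − 8 = 1, and the invariant factors of ∂_1 are all 1, so H_0 ≅ Z.
  H_1: rank ker ∂_1 − rank ∂_2 = (27 − 8) − 17 = 2, and the invariant factors of ∂_2 are all 1, so H_1 ≅ Z^2.
  H_2: rank ker ∂_2 − rank ∂_3 = (18 − 17) − 0 = 1, and there is no ∂_3, so H_2 ≅ Z.

(K is a triangulation of the torus T^2.)

H_0 ≅ Z,  H_1 ≅ Z^2,  H_2 ≅ Z.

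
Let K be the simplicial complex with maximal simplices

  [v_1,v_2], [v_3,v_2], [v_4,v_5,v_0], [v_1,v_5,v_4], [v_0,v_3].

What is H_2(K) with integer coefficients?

K has 6 vertices, 8 edges, 2 triangles.
rank ∂_2 = 2, rank ∂_3 = 0 ⇒ b_2 = 2 − 2 − 0 = 0. So H_2 ≅ 0.

H_2 ≅ 0.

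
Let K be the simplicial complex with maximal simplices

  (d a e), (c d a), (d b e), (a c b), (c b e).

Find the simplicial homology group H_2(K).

Fix the vertex order a < b < c < d < e and write every simplex with vertices in increasing order. Then dim K = 2 and the simplices of K are:

  0-simplices (5): a, b, c, d, e
  1-simplices (10): ab, ac, ad, ae, bc, bd, be, cd, ce, de
  2-simplices (5): abc, acd, ade, bce, bde

Hence C_0 ≅ Z^5, C_1 ≅ Z^10, C_2 ≅ Z^5.

Boundary ∂_1: C_1 → C_0 sends each edge [p,q] (with p < q) to q − p. For instance
  ∂be = e − b.
As a 5×10 matrix over Z this has rank 4, with invariant factors (1,1,1,1).

∂_2: C_2 → C_1 sends each 2-simplex [p,q,r] to [q,r] − [p,r] + [p,q]. For instance
  ∂abc = bc − ac + ab,
  ∂bde = de − be + bd.
The resulting 10×5 matrix has rank 5, and its Smith normal form has invariant factors (1,1,1,1,1).

Now H_k = ker ∂_k / im ∂_{k+1}, so:

  H_2: rank ker ∂_2 − rank ∂_3 = (5 − 5) − 0 = 0, and there is no ∂_3, so H_2 = 0.

H_2 ≅ 0.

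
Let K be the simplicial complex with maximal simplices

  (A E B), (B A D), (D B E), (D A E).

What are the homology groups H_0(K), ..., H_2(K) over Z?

H_0 = Z,  H_1 = 0,  H_2 = Z.

Fix the vertex order A < B < D < E and write every simplex with vertices in increasing order. Then dim K = 2 and the simplices of K are:

  0-simplices (4): A, B, D, E
  1-simplices (6): AB, AD, AE, BD, BE, DE
  2-simplices (4): ABD, ABE, ADE, BDE

Hence C_0 ≅ Z^4, C_1 ≅ Z^6, C_2 ≅ Z^4.

Boundary ∂_1: C_1 → C_0 is given by ∂[p,q] = [q] − [p]. For instance
  ∂AD = D − A.
As a 4×6 matrix over Z this has rank 3, with invariant factors (1,1,1).

Boundary ∂_2: C_2 → C_1 acts by ∂[p,q,r] = [q,r] − [p,r] + [p,q]. For instance
  ∂ABD = BD − AD + AB,
  ∂ADE = DE − AE + AD.
The 6×4 boundary matrix has rank 3 and Smith normal form diag(1,1,1).

Computing H_k = (kernel of ∂_k) / (image of ∂_{k+1}):

  H_0: rank C_0 − rank ∂_1 = 4 − 3 = 1, and the invariant factors of ∂_1 are all 1, so H_0 ≅ Z.
  H_1: rank ker ∂_1 − rank ∂_2 = (6 − 3) − 3 = 0, and the invariant factors of ∂_2 are all 1, so H_1 ≅ 0.
  H_2: rank ker ∂_2 − rank ∂_3 = (4 − 3) − 0 = 1, and there is no ∂_3, so H_2 ≅ Z.

As a check, the Euler characteristic is 4 − 6 + 4 = 2, which agrees with 1 − 0 + 1 = 2.
(K is a triangulation of the 2-sphere S^2.)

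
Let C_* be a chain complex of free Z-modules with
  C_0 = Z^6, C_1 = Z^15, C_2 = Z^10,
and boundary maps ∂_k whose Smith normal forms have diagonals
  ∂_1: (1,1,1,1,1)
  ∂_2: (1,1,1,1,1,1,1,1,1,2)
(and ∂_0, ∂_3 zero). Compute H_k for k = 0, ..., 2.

H_0 = Z,  H_1 = Z/2,  H_2 = 0.

H_0: b_0 = 6 − 0 − 5 = 1; torsion from ∂_1 factors > 1: none. So H_0 = Z.
H_1: b_1 = 15 − 5 − 10 = 0; torsion from ∂_2 factors > 1: [2]. So H_1 = Z/2.
H_2: b_2 = 10 − 10 − 0 = 0; torsion from ∂_3 factors > 1: none. So H_2 = 0.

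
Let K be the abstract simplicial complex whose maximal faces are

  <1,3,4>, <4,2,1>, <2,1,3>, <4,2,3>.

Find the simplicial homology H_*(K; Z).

K has 4 vertices, 6 edges, 4 triangles.
rank ∂_0 = 0, rank ∂_1 = 3 ⇒ b_0 = 4 − 0 − 3 = 1; all invariant factors of ∂_1 are 1 so no torsion. So H_0 = Z.
rank ∂_1 = 3, rank ∂_2 = 3 ⇒ b_1 = 6 − 3 − 3 = 0; all invariant factors of ∂_2 are 1 so no torsion. So H_1 = 0.
rank ∂_2 = 3, rank ∂_3 = 0 ⇒ b_2 = 4 − 3 − 0 = 1. So H_2 = Z.

H_0 ≅ Z,  H_1 = 0,  H_2 ≅ Z.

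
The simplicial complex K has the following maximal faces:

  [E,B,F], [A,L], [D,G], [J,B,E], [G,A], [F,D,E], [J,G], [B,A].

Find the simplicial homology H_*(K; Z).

H_0 ≅ Z,  H_1 ≅ Z^2,  H_2 = 0.

Fix the vertex order A < B < D < E < F < G < J < L and write every simplex with vertices in increasing order. Then dim K = 2 and the simplices of K are:

  0-simplices (8): A, B, D, E, F, G, J, L
  1-simplices (12): AB, AG, AL, BE, BF, BJ, DE, DF, DG, EF, EJ, GJ
  2-simplices (3): BEF, BEJ, DEF

Hence C_0 ≅ Z^8, C_1 ≅ Z^12, C_2 ≅ Z^3.

The boundary map ∂_1: C_1 → C_0 sends each edge [p,q] (with p < q) to q − p. For instance
  ∂BJ = J − B.
The resulting 8×12 matrix has rank 7, and its Smith normal form has invariant factors (1,1,1,1,1,1,1).

The boundary map ∂_2: C_2 → C_1 acts by ∂[p,q,r] = [q,r] − [p,r] + [p,q]. For instance
  ∂BEJ = EJ − BJ + BE,
  ∂DEF = EF − DF + DE.
The resulting 12×3 matrix has rank 3, and its Smith normal form has invariant factors (1,1,1).

Now H_k = ker ∂_k / im ∂_{k+1}, so:

  H_0: rank C_0 − rank ∂_1 = 8 − 7 = 1, and the invariant factors of ∂_1 are all 1, so H_0 = Z.
  H_1: rank ker ∂_1 − rank ∂_2 = (12 − 7) − 3 = 2, and the invariant factors of ∂_2 are all 1, so H_1 = Z^2.
  H_2: rank ker ∂_2 − rank ∂_3 = (3 − 3) − 0 = 0, and there is no ∂_3, so H_2 = 0.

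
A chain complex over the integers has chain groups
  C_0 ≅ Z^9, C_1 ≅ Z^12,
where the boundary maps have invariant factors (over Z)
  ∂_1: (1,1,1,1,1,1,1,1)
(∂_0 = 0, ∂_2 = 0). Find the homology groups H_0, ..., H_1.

H_0 = Z,  H_1 = Z^4.

H_0: b_0 = 9 − 0 − 8 = 1; torsion from ∂_1 factors > 1: none. So H_0 = Z.
H_1: b_1 = 12 − 8 − 0 = 4; torsion from ∂_2 factors > 1: none. So H_1 = Z^4.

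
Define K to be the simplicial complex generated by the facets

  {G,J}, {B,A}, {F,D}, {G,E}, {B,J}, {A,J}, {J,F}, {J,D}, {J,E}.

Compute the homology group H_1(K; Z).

H_1 = Z^3.

Take the total order A < B < D < E < F < G < J on the vertex set. Then K (dimension 1) consists of the simplices:

  0-simplices (7): A, B, D, E, F, G, J
  1-simplices (9): AB, AJ, BJ, DF, DJ, EG, EJ, FJ, GJ

Hence C_0 ≅ Z^7, C_1 ≅ Z^9.

Boundary ∂_1: C_1 → C_0 sends each edge [p,q] (with p < q) to q − p. For instance
  ∂DF = F − D.
The 7×9 boundary matrix has rank 6 and Smith normal form diag(1,1,1,1,1,1).

Computing H_k = (kernel of ∂_k) / (image of ∂_{k+1}):

  H_1: rank ker ∂_1 − rank ∂_2 = (9 − 6) − 0 = 3, and there is no ∂_2, so H_1 = Z^3.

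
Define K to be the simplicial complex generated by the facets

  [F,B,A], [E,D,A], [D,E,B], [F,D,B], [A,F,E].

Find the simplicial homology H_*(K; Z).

Take the total order A < B < D < E < F on the vertex set. Then K (dimension 2) consists of the simplices:

  0-simplices (5): A, B, D, E, F
  1-simplices (10): AB, AD, AE, AF, BD, BE, BF, DE, DF, EF
  2-simplices (5): ABF, ADE, AEF, BDE, BDF

giving chain groups C_0 ≅ Z^5, C_1 ≅ Z^10, C_2 ≅ Z^5.

The boundary map ∂_1: C_1 → C_0 is given by ∂[p,q] = [q] − [p]. For instance
  ∂AD = D − A.
As a 5×10 matrix over Z this has rank 4, with invariant factors (1,1,1,1).

∂_2: C_2 → C_1 maps a triangle to the signed sum of its edges. For instance
  ∂BDF = DF − BF + BD,
  ∂ADE = DE − AE + AD.
The 10×5 boundary matrix has rank 5 and Smith normal form diag(1,1,1,1,1).

Computing H_k = (kernel of ∂_k) / (image of ∂_{k+1}):

  H_0: rank C_0 − rank ∂_1 = 5 − 4 = 1, and the invariant factors of ∂_1 are all 1, so H_0 ≅ Z.
  H_1: rank ker ∂_1 − rank ∂_2 = (10 − 4) − 5 = 1, and the invariant factors of ∂_2 are all 1, so H_1 ≅ Z.
  H_2: rank ker ∂_2 − rank ∂_3 = (5 − 5) − 0 = 0, and there is no ∂_3, so H_2 ≅ 0.

(K is a triangulation of the Möbius band.)

H_0 = Z,  H_1 = Z,  H_2 = 0.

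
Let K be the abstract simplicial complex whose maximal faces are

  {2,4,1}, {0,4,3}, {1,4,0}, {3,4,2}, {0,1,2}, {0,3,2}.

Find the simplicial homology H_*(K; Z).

H_0 ≅ Z,  H_1 = 0,  H_2 ≅ Z.

K has 5 vertices, 9 edges, 6 triangles.
rank ∂_0 = 0, rank ∂_1 = 4 ⇒ b_0 = 5 − 0 − 4 = 1; all invariant factors of ∂_1 are 1 so no torsion. So H_0 ≅ Z.
rank ∂_1 = 4, rank ∂_2 = 5 ⇒ b_1 = 9 − 4 − 5 = 0; all invariant factors of ∂_2 are 1 so no torsion. So H_1 ≅ 0.
rank ∂_2 = 5, rank ∂_3 = 0 ⇒ b_2 = 6 − 5 − 0 = 1. So H_2 ≅ Z.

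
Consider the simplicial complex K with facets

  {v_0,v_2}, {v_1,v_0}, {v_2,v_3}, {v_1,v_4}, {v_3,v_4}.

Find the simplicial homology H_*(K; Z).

Order the vertices as v_0 < v_1 < v_2 < v_3 < v_4. Listing each simplex with vertices in this order, K has dimension 1 with simplices:

  0-simplices (5): [v_0], [v_1], [v_2], [v_3], [v_4]
  1-simplices (5): [v_0,v_1], [v_0,v_2], [v_1,v_4], [v_2,v_3], [v_3,v_4]

so the chain groups are C_0 ≅ Z^5, C_1 ≅ Z^5.

∂_1: C_1 → C_0 sends each edge [p,q] (with p < q) to q − p. For instance
  ∂[v_1,v_4] = [v_4] − [v_1].
The 5×5 boundary matrix has rank 4 and Smith normal form diag(1,1,1,1).

Now H_k = ker ∂_k / im ∂_{k+1}, so:

  H_0: rank C_0 − rank ∂_1 = 5 − 4 = 1, and the invariant factors of ∂_1 are all 1, so H_0 ≅ Z.
  H_1: rank ker ∂_1 − rank ∂_2 = (5 − 4) − 0 = 1, and there is no ∂_2, so H_1 ≅ Z.

H_0 = Z,  H_1 = Z.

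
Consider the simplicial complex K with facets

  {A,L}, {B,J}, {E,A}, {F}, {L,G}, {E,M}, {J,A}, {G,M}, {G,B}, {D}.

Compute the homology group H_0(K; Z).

We work with the vertex ordering A < B < D < E < F < G < J < L < M. The simplices of K, each written with vertices in increasing order, are:

  0-simplices (9): A, B, D, E, F, G, J, L, M
  1-simplices (8): AE, AJ, AL, BG, BJ, EM, GL, GM

Hence C_0 ≅ Z^9, C_1 ≅ Z^8.

The boundary map ∂_1: C_1 → C_0 sends each edge [p,q] (with p < q) to q − p.
As a 9×8 matrix over Z this has rank 6, with invariant factors (1,1,1,1,1,1).

Computing H_k = (kernel of ∂_k) / (image of ∂_{k+1}):

  H_0: rank C_0 − rank ∂_1 = 9 − 6 = 3, and the invariant factors of ∂_1 are all 1, so H_0 ≅ Z^3.

H_0 ≅ Z^3.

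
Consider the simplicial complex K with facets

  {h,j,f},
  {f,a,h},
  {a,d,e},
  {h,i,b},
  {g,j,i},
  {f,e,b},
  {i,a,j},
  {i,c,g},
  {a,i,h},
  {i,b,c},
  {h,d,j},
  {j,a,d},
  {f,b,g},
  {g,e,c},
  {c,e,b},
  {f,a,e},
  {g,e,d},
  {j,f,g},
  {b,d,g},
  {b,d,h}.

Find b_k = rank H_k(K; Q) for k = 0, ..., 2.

b_0 = 1, b_1 = 1, b_2 = 0.

Fix the vertex order a < b < c < d < e < f < g < h < i < j and write every simplex with vertices in increasing order. Then dim K = 2 and the simplices of K are:

  0-simplices (10): a, b, c, d, e, f, g, h, i, j
  1-simplices (30): ad, ae, af, ah, ai, aj, bc, bd, be, bf, bg, bh, bi, ce, cg, ci, de, dg, dh, dj, ef, eg, fg, fh, fj, gi, gj, hi, hj, ij
  2-simplices (20): ade, adj, aef, afh, ahi, aij, bce, bci, bdg, bdh, bef, bfg, bhi, ceg, cgi, deg, dhj, fgj, fhj, gij

giving chain groups C_0 ≅ Z^10, C_1 ≅ Z^30, C_2 ≅ Z^20.

∂_1: C_1 → C_0 is given by ∂[p,q] = [q] − [p]. For instance
  ∂dj = j − d.
This gives a 10×30 integer matrix of rank 9; reducing to Smith normal form yields diagonal entries (1,1,1,1,1,1,1,1,1).

∂_2: C_2 → C_1 sends each 2-simplex [p,q,r] to [q,r] − [p,r] + [p,q]. For instance
  ∂fhj = hj − fj + fh,
  ∂ceg = eg − cg + ce.
The resulting 30×20 matrix has rank 20, and its Smith normal form has invariant factors (1,1,1,1,1,1,1,1,1,1,1,1,1,1,1,1,1,1,1,2).

Now H_k = ker ∂_k / im ∂_{k+1}, so:

  H_0: rank C_0 − rank ∂_1 = 10 − 9 = 1, and the invariant factors of ∂_1 are all 1, so H_0 ≅ Z.
  H_1: rank ker ∂_1 − rank ∂_2 = (30 − 9) − 20 = 1, and ∂_2 has invariant factor 2 > 1, so H_1 ≅ Z ⊕ Z/2.
  H_2: rank ker ∂_2 − rank ∂_3 = (20 − 20) − 0 = 0, and there is no ∂_3, so H_2 ≅ 0.

As a check, the Euler characteristic is 10 − 30 + 20 = 0, which agrees with 1 − 1 + 0 = 0.

Hence the Betti numbers are b_0 = 1, b_1 = 1, b_2 = 0.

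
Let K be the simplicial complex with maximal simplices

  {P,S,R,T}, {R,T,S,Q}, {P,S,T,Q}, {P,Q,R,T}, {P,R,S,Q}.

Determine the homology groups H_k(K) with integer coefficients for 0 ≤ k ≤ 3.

H_0 ≅ Z,  H_1 = 0,  H_2 = 0,  H_3 ≅ Z.

Order the vertices as P < Q < R < S < T. Listing each simplex with vertices in this order, K has dimension 3 with simplices:

  0-simplices (5): P, Q, R, S, T
  1-simplices (10): PQ, PR, PS, PT, QR, QS, QT, RS, RT, ST
  2-simplices (10): PQR, PQS, PQT, PRS, PRT, PST, QRS, QRT, QST, RST
  3-simplices (5): PQRS, PQRT, PQST, PRST, QRST

Hence C_0 ≅ Z^5, C_1 ≅ Z^10, C_2 ≅ Z^10, C_3 ≅ Z^5.

∂_1: C_1 → C_0 is given by ∂[p,q] = [q] − [p]. For instance
  ∂PR = R − P.
This gives a 5×10 integer matrix of rank 4; reducing to Smith normal form yields diagonal entries (1,1,1,1).

Boundary ∂_2: C_2 → C_1 acts by ∂[p,q,r] = [q,r] − [p,r] + [p,q]. For instance
  ∂PQR = QR − PR + PQ,
  ∂PQS = QS − PS + PQ.
This gives a 10×10 integer matrix of rank 6; reducing to Smith normal form yields diagonal entries (1,1,1,1,1,1).

Boundary ∂_3: C_3 → C_2 sends each 3-simplex σ to the alternating sum Σ_i (−1)^i (σ with its i-th vertex removed). For instance
  ∂PQRT = QRT − PRT + PQT − PQR,
  ∂QRST = RST − QST + QRT − QRS.
The 10×5 boundary matrix has rank 4 and Smith normal form diag(1,1,1,1).

Reading off H_k = ker ∂_k / im ∂_{k+1}:

  H_0: rank C_0 − rank ∂_1 = 5 − 4 = 1, and the invariant factors of ∂_1 are all 1, so H_0 ≅ Z.
  H_1: rank ker ∂_1 − rank ∂_2 = (10 − 4) − 6 = 0, and the invariant factors of ∂_2 are all 1, so H_1 ≅ 0.
  H_2: rank ker ∂_2 − rank ∂_3 = (10 − 6) − 4 = 0, and the invariant factors of ∂_3 are all 1, so H_2 ≅ 0.
  H_3: rank ker ∂_3 − rank ∂_4 = (5 − 4) − 0 = 1, and there is no ∂_4, so H_3 ≅ Z.

As a check, the Euler characteristic is 5 − 10 + 10 − 5 = 0, which agrees with 1 − 0 + 0 − 1 = 0.
(K is a triangulation of the 3-sphere S^3.)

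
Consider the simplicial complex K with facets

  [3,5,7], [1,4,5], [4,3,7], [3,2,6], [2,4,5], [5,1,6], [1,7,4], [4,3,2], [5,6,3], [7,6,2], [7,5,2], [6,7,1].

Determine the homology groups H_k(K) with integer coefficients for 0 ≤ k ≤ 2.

Order the vertices as 1 < 2 < 3 < 4 < 5 < 6 < 7. Listing each simplex with vertices in this order, K has dimension 2 with simplices:

  0-simplices (7): [1], [2], [3], [4], [5], [6], [7]
  1-simplices (18): [1,4], [1,5], [1,6], [1,7], [2,3], [2,4], [2,5], [2,6], [2,7], [3,4], [3,5], [3,6], [3,7], [4,5], [4,7], [5,6], [5,7], [6,7]
  2-simplices (12): [1,4,5], [1,4,7], [1,5,6], [1,6,7], [2,3,4], [2,3,6], [2,4,5], [2,5,7], [2,6,7], [3,4,7], [3,5,6], [3,5,7]

Hence C_0 ≅ Z^7, C_1 ≅ Z^18, C_2 ≅ Z^12.

Boundary ∂_1: C_1 → C_0 is given by ∂[p,q] = [q] − [p].
This gives a 7×18 integer matrix of rank 6; reducing to Smith normal form yields diagonal entries (1,1,1,1,1,1).

Boundary ∂_2: C_2 → C_1 sends each 2-simplex [p,q,r] to [q,r] − [p,r] + [p,q]. For instance
  ∂[2,3,4] = [3,4] − [2,4] + [2,3],
  ∂[2,5,7] = [5,7] − [2,7] + [2,5].
This gives a 18×12 integer matrix of rank 12; reducing to Smith normal form yields diagonal entries (1,1,1,1,1,1,1,1,1,1,1,2).

From H_k ≅ ker(∂_k) / im(∂_{k+1}) we obtain:

  H_0: rank C_0 − rank ∂_1 = 7 − 6 = 1, and the invariant factors of ∂_1 are all 1, so H_0 = Z.
  H_1: rank ker ∂_1 − rank ∂_2 = (18 − 6) − 12 = 0, and ∂_2 has invariant factor 2 > 1, so H_1 = Z/2.
  H_2: rank ker ∂_2 − rank ∂_3 = (12 − 12) − 0 = 0, and there is no ∂_3, so H_2 = 0.

(K is a triangulation of the real projective plane RP^2.)

H_0 ≅ Z,  H_1 ≅ Z/2,  H_2 = 0.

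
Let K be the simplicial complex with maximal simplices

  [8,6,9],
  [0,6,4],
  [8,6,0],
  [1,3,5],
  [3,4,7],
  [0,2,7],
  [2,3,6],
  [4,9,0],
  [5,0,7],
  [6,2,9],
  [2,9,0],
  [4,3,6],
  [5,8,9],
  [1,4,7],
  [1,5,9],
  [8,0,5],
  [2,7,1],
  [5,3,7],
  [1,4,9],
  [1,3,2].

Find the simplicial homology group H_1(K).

Order the vertices as 0 < 1 < 2 < 3 < 4 < 5 < 6 < 7 < 8 < 9. Listing each simplex with vertices in this order, K has dimension 2 with simplices:

  0-simplices (10): [0], [1], [2], [3], [4], [5], [6], [7], [8], [9]
  1-simplices (30): (30 of them)
  2-simplices (20): (20 of them)

so the chain groups are C_0 ≅ Z^10, C_1 ≅ Z^30, C_2 ≅ Z^20.

∂_1: C_1 → C_0 sends each edge [p,q] (with p < q) to q − p.
As a 10×30 matrix over Z this has rank 9, with invariant factors (1,1,1,1,1,1,1,1,1).

The boundary map ∂_2: C_2 → C_1 sends each 2-simplex [p,q,r] to [q,r] − [p,r] + [p,q]. For instance
  ∂[3,4,7] = [4,7] − [3,7] + [3,4],
  ∂[0,4,9] = [4,9] − [0,9] + [0,4].
The 30×20 boundary matrix has rank 20 and Smith normal form diag(1,1,1,1,1,1,1,1,1,1,1,1,1,1,1,1,1,1,1,2).

Now H_k = ker ∂_k / im ∂_{k+1}, so:

  H_1: rank ker ∂_1 − rank ∂_2 = (30 − 9) − 20 = 1, and ∂_2 has invariant factor 2 > 1, so H_1 = Z ⊕ Z/2.

H_1 = Z ⊕ Z/2.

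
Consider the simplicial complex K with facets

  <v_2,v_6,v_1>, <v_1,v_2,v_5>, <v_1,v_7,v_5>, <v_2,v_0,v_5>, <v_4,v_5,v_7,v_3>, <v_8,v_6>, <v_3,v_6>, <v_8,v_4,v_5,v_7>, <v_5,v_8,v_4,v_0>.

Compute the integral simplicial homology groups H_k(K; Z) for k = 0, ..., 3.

H_0 ≅ Z,  H_1 ≅ Z^2,  H_2 = 0,  H_3 = 0.

K has 9 vertices, 21 edges, 14 triangles, 3 3-simplices.
rank ∂_0 = 0, rank ∂_1 = 8 ⇒ b_0 = 9 − 0 − 8 = 1; all invariant factors of ∂_1 are 1 so no torsion. So H_0 ≅ Z.
rank ∂_1 = 8, rank ∂_2 = 11 ⇒ b_1 = 21 − 8 − 11 = 2; all invariant factors of ∂_2 are 1 so no torsion. So H_1 ≅ Z^2.
rank ∂_2 = 11, rank ∂_3 = 3 ⇒ b_2 = 14 − 11 − 3 = 0; all invariant factors of ∂_3 are 1 so no torsion. So H_2 ≅ 0.
rank ∂_3 = 3, rank ∂_4 = 0 ⇒ b_3 = 3 − 3 − 0 = 0. So H_3 ≅ 0.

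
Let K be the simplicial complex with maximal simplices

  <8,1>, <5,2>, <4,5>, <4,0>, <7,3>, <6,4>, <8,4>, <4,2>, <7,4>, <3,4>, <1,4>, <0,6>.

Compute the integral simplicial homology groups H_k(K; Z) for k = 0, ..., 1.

Take the total order 0 < 1 < 2 < 3 < 4 < 5 < 6 < 7 < 8 on the vertex set. Then K (dimension 1) consists of the simplices:

  0-simplices (9): [0], [1], [2], [3], [4], [5], [6], [7], [8]
  1-simplices (12): [0,4], [0,6], [1,4], [1,8], [2,4], [2,5], [3,4], [3,7], [4,5], [4,6], [4,7], [4,8]

giving chain groups C_0 ≅ Z^9, C_1 ≅ Z^12.

Boundary ∂_1: C_1 → C_0 sends each edge [p,q] (with p < q) to q − p.
This gives a 9×12 integer matrix of rank 8; reducing to Smith normal form yields diagonal entries (1,1,1,1,1,1,1,1).

From H_k ≅ ker(∂_k) / im(∂_{k+1}) we obtain:

  H_0: rank C_0 − rank ∂_1 = 9 − 8 = 1, and the invariant factors of ∂_1 are all 1, so H_0 ≅ Z.
  H_1: rank ker ∂_1 − rank ∂_2 = (12 − 8) − 0 = 4, and there is no ∂_2, so H_1 ≅ Z^4.

H_0 ≅ Z,  H_1 ≅ Z^4.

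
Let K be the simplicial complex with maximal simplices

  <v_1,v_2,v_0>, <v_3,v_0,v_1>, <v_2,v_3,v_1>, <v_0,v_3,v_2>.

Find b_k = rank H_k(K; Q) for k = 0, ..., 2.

K has 4 vertices, 6 edges, 4 triangles.
rank ∂_0 = 0, rank ∂_1 = 3 ⇒ b_0 = 4 − 0 − 3 = 1; all invariant factors of ∂_1 are 1 so no torsion. So H_0 ≅ Z.
rank ∂_1 = 3, rank ∂_2 = 3 ⇒ b_1 = 6 − 3 − 3 = 0; all invariant factors of ∂_2 are 1 so no torsion. So H_1 ≅ 0.
rank ∂_2 = 3, rank ∂_3 = 0 ⇒ b_2 = 4 − 3 − 0 = 1. So H_2 ≅ Z.

b_0 = 1, b_1 = 0, b_2 = 1.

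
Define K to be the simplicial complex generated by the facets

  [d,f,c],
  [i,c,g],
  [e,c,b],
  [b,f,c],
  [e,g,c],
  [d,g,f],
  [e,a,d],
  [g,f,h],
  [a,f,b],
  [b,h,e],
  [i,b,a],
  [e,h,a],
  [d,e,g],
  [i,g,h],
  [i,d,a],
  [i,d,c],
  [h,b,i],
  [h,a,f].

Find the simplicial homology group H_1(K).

H_1 = Z ⊕ Z/2.

Fix the vertex order a < b < c < d < e < f < g < h < i and write every simplex with vertices in increasing order. Then dim K = 2 and the simplices of K are:

  0-simplices (9): a, b, c, d, e, f, g, h, i
  1-simplices (27): ab, ad, ae, af, ah, ai, bc, be, bf, bh, bi, cd, ce, cf, cg, ci, de, df, dg, di, eg, eh, fg, fh, gh, gi, hi
  2-simplices (18): abf, abi, ade, adi, aeh, afh, bce, bcf, beh, bhi, cdf, cdi, ceg, cgi, deg, dfg, fgh, ghi

giving chain groups C_0 ≅ Z^9, C_1 ≅ Z^27, C_2 ≅ Z^18.

∂_1: C_1 → C_0 maps an edge to its endpoints' difference, ∂[p,q] = q − p.
This gives a 9×27 integer matrix of rank 8; reducing to Smith normal form yields diagonal entries (1,1,1,1,1,1,1,1).

∂_2: C_2 → C_1 sends each 2-simplex [p,q,r] to [q,r] − [p,r] + [p,q]. For instance
  ∂afh = fh − ah + af,
  ∂deg = eg − dg + de.
This gives a 27×18 integer matrix of rank 18; reducing to Smith normal form yields diagonal entries (1,1,1,1,1,1,1,1,1,1,1,1,1,1,1,1,1,2).

Computing H_k = (kernel of ∂_k) / (image of ∂_{k+1}):

  H_1: rank ker ∂_1 − rank ∂_2 = (27 − 8) − 18 = 1, and ∂_2 has invariant factor 2 > 1, so H_1 = Z ⊕ Z/2.

(K is a triangulation of the Klein bottle.)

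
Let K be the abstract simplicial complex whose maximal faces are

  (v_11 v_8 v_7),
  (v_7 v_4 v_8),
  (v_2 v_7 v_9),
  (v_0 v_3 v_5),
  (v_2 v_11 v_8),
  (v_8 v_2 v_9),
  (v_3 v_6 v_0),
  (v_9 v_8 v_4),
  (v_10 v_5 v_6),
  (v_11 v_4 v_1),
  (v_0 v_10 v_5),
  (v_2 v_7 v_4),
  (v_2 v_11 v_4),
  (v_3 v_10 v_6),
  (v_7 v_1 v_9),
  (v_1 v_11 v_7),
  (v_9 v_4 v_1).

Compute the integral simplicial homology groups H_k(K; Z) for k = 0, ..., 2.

H_0 ≅ Z^2,  H_1 ≅ Z ⊕ Z/2,  H_2 = 0.

K has 12 vertices, 28 edges, 17 triangles.
rank ∂_0 = 0, rank ∂_1 = 10 ⇒ b_0 = 12 − 0 − 10 = 2; all invariant factors of ∂_1 are 1 so no torsion. So H_0 = Z^2.
rank ∂_1 = 10, rank ∂_2 = 17 ⇒ b_1 = 28 − 10 − 17 = 1; ∂_2 has invariant factor(s) [2] giving torsion. So H_1 = Z ⊕ Z/2.
rank ∂_2 = 17, rank ∂_3 = 0 ⇒ b_2 = 17 − 17 − 0 = 0. So H_2 = 0.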